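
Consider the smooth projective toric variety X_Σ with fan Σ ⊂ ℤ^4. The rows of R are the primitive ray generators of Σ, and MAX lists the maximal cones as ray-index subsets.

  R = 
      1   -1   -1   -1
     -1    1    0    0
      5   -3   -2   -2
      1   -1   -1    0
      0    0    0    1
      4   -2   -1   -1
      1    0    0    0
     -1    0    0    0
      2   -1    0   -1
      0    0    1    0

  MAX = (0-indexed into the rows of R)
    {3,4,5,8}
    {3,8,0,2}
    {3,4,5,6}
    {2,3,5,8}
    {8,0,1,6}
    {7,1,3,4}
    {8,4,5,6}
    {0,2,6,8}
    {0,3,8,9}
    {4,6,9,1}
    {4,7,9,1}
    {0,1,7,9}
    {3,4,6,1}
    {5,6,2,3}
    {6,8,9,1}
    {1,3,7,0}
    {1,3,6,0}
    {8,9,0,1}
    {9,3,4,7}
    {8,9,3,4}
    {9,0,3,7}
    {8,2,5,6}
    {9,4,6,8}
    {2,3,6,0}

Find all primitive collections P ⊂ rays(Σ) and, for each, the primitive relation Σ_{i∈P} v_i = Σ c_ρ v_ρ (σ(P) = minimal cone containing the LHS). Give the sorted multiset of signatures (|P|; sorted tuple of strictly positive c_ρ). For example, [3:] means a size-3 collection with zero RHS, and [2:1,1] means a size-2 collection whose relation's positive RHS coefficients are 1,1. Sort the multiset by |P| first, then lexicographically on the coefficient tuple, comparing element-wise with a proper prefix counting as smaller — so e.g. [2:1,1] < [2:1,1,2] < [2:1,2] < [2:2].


|primitive collections| = 17. Relations:

  P={6,7}:  v_{6} + v_{7} = 0  so sig = [2:]
  P={0,4}:  v_{0} + v_{4} = v_{3}  so sig = [2:1]
  P={0,5}:  v_{0} + v_{5} = v_{2}  so sig = [2:1]
  P={2,4}:  v_{2} + v_{4} = v_{3} + v_{5}  so sig = [2:1,1]
  P={5,7}:  v_{5} + v_{7} = v_{3} + v_{8}  so sig = [2:1,1]
  P={7,8}:  v_{7} + v_{8} = v_{0} + v_{9}  so sig = [2:1,1]
  P={2,7}:  v_{2} + v_{7} = v_{0} + v_{3} + v_{8}  so sig = [2:1,1,1]
  P={1,5}:  v_{1} + v_{5} = v_{0} + 2·v_{6}  so sig = [2:1,2]
  P={2,9}:  v_{2} + v_{9} = v_{3} + 2·v_{8}  so sig = [2:1,2]
  P={5,9}:  v_{5} + v_{9} = v_{4} + 2·v_{8}  so sig = [2:1,2]
  P={1,2}:  v_{1} + v_{2} = 2·v_{0} + 2·v_{6}  so sig = [2:2,2]
  P={1,3,9}:  v_{1} + v_{3} + v_{9} = 0  so sig = [3:]
  P={0,6,9}:  v_{0} + v_{6} + v_{9} = v_{8}  so sig = [3:1]
  P={1,4,8}:  v_{1} + v_{4} + v_{8} = v_{6}  so sig = [3:1]
  P={3,6,8}:  v_{3} + v_{6} + v_{8} = v_{5}  so sig = [3:1]
  P={1,3,8}:  v_{1} + v_{3} + v_{8} = v_{0} + v_{6}  so sig = [3:1,1]
  P={3,6,9}:  v_{3} + v_{6} + v_{9} = v_{4} + v_{8}  so sig = [3:1,1]

Sorted signature multiset PRS(X):
{ [2:],  [2:1] ×2,  [2:1,1] ×3,  [2:1,1,1],  [2:1,2] ×3,  [2:2,2],  [3:],  [3:1] ×3,  [3:1,1] ×2 }


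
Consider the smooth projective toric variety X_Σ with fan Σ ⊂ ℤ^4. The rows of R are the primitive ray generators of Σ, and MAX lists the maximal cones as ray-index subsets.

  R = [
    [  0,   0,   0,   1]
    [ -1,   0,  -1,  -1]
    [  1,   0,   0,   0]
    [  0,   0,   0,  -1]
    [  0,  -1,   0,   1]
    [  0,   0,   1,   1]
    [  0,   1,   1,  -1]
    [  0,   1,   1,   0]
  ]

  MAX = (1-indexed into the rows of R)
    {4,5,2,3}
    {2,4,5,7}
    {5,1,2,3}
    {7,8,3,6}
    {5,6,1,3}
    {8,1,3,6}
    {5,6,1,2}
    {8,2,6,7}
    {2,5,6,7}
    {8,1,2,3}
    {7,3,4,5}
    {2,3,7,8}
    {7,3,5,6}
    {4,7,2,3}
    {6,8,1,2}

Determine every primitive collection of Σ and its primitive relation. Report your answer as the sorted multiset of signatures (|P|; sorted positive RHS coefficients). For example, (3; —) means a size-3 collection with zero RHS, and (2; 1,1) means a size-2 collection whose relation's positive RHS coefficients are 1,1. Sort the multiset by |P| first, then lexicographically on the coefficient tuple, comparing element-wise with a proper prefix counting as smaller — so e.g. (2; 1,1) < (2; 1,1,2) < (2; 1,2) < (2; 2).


|primitive collections| = 7. Relations:

  P = {1,4}:  v_{1} + v_{4} = 0  ⇒ sig = (2; —)
  P = {1,7}:  v_{1} + v_{7} = v_{8}  ⇒ sig = (2; 1)
  P = {4,8}:  v_{4} + v_{8} = v_{7}  ⇒ sig = (2; 1)
  P = {5,8}:  v_{5} + v_{8} = v_{6}  ⇒ sig = (2; 1)
  P = {4,6}:  v_{4} + v_{6} = v_{5} + v_{7}  ⇒ sig = (2; 1,1)
  P = {2,3,6}:  v_{2} + v_{3} + v_{6} = 0  ⇒ sig = (3; —)
  P = {2,3,5,7}:  v_{2} + v_{3} + v_{5} + v_{7} = v_{4}  ⇒ sig = (4; 1)

so the primitive-relation signature multiset is
    |P|=2: 5 collections, coeffs (), (1), (1), (1), (1,1)
    |P|=3: 1 collection, coeffs ()
    |P|=4: 1 collection, coeffs (1)


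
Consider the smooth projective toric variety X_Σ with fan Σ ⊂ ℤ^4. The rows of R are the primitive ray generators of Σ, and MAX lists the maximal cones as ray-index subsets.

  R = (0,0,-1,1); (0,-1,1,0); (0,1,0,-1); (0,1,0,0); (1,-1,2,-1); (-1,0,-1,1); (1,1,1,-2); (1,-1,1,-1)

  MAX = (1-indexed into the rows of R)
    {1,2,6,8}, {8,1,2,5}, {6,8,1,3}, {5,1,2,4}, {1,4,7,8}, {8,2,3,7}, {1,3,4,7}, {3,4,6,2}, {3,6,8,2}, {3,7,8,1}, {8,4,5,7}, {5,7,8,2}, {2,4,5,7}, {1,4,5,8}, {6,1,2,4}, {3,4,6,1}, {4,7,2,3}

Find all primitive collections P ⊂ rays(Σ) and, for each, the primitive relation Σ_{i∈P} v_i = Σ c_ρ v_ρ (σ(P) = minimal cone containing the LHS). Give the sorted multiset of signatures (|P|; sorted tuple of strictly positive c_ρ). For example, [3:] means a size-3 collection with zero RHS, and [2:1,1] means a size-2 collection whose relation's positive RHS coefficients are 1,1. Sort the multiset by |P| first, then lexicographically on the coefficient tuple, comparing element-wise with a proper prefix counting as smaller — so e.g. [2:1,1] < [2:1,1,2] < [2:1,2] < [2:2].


Δ(Σ) — 8 vertices, 9 min non-faces:

  • {5,6}:  v_{5} + v_{6} = v_{2}  so sig = [2:1]
  • {6,7}:  v_{6} + v_{7} = v_{3}  so sig = [2:1]
  • {3,5}:  v_{3} + v_{5} = v_{2} + v_{7}  so sig = [2:1,1]
  • {1,2,3}:  v_{1} + v_{2} + v_{3} = 0  so sig = [3:]
  • {4,6,8}:  v_{4} + v_{6} + v_{8} = 0  so sig = [3:]
  • {2,4,8}:  v_{2} + v_{4} + v_{8} = v_{5}  so sig = [3:1]
  • {3,4,8}:  v_{3} + v_{4} + v_{8} = v_{7}  so sig = [3:1]
  • {1,2,7}:  v_{1} + v_{2} + v_{7} = v_{4} + v_{8}  so sig = [3:1,1]
  • {1,5,7}:  v_{1} + v_{5} + v_{7} = 2·v_{4} + 2·v_{8}  so sig = [3:2,2]

Sorted signature multiset PRS(X):
{ [2:1] ×2,  [2:1,1],  [3:] ×2,  [3:1] ×2,  [3:1,1],  [3:2,2] }


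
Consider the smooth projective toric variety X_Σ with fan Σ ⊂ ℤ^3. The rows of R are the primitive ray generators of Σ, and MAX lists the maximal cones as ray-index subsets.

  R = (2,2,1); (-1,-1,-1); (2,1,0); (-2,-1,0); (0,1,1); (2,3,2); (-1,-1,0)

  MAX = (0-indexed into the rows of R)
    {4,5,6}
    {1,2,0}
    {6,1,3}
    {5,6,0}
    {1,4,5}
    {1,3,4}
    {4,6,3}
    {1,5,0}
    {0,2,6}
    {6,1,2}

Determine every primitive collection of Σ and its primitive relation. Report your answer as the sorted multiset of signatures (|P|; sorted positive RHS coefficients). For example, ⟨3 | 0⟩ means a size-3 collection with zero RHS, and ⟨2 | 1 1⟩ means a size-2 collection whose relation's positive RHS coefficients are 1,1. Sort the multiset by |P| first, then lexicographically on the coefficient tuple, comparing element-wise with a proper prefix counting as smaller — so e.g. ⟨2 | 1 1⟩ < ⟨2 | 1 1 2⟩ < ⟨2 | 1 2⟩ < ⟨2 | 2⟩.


Δ(Σ) — 7 vertices, 9 min non-faces:

  • {2,3}:  v_{2} + v_{3} = 0 ; sig = ⟨2 | 0⟩
  • {0,3}:  v_{0} + v_{3} = v_{4} ; sig = ⟨2 | 1⟩
  • {0,4}:  v_{0} + v_{4} = v_{5} ; sig = ⟨2 | 1⟩
  • {2,4}:  v_{2} + v_{4} = v_{0} ; sig = ⟨2 | 1⟩
  • {2,5}:  v_{2} + v_{5} = 2·v_{0} ; sig = ⟨2 | 2⟩
  • {3,5}:  v_{3} + v_{5} = 2·v_{4} ; sig = ⟨2 | 2⟩
  • {0,1,6}:  v_{0} + v_{1} + v_{6} = 0 ; sig = ⟨3 | 0⟩
  • {1,4,6}:  v_{1} + v_{4} + v_{6} = v_{3} ; sig = ⟨3 | 1⟩
  • {1,5,6}:  v_{1} + v_{5} + v_{6} = v_{4} ; sig = ⟨3 | 1⟩

Sorted signature multiset PRS(X):
    ⟨2 | 0⟩
    ⟨2 | 1⟩
    ⟨2 | 1⟩
    ⟨2 | 1⟩
    ⟨2 | 2⟩
    ⟨2 | 2⟩
    ⟨3 | 0⟩
    ⟨3 | 1⟩
    ⟨3 | 1⟩


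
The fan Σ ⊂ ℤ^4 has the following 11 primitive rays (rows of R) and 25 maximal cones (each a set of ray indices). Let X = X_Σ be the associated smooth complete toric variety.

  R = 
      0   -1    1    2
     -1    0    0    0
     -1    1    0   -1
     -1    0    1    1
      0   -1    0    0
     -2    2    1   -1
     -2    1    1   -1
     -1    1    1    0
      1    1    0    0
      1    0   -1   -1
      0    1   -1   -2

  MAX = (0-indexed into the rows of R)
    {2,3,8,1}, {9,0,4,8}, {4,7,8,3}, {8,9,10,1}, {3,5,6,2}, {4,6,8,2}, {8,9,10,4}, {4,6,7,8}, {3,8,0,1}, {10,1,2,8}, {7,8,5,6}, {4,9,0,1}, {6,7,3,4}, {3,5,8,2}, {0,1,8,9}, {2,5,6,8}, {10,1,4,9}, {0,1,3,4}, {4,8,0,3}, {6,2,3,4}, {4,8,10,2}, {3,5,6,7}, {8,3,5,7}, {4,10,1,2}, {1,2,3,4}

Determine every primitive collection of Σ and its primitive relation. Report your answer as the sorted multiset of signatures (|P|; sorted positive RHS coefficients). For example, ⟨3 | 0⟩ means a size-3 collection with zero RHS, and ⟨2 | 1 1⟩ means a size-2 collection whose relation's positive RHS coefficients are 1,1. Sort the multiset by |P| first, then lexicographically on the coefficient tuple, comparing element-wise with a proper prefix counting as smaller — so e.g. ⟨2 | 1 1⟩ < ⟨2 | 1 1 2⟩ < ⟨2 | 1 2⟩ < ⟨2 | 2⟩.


Primitive collections (22):

  • {0,10}:  v_{0} + v_{10} = 0  →  sig = ⟨2 | 0⟩
  • {3,9}:  v_{3} + v_{9} = 0  →  sig = ⟨2 | 0⟩
  • {0,2}:  v_{0} + v_{2} = v_{3}  →  sig = ⟨2 | 1⟩
  • {2,7}:  v_{2} + v_{7} = v_{5}  →  sig = ⟨2 | 1⟩
  • {2,9}:  v_{2} + v_{9} = v_{10}  →  sig = ⟨2 | 1⟩
  • {3,10}:  v_{3} + v_{10} = v_{2}  →  sig = ⟨2 | 1⟩
  • {4,5}:  v_{4} + v_{5} = v_{6}  →  sig = ⟨2 | 1⟩
  • {0,5}:  v_{0} + v_{5} = v_{3} + v_{7}  →  sig = ⟨2 | 1 1⟩
  • {1,7}:  v_{1} + v_{7} = v_{2} + v_{3}  →  sig = ⟨2 | 1 1⟩
  • {0,6}:  v_{0} + v_{6} = v_{3} + v_{4} + v_{7}  →  sig = ⟨2 | 1 1 1⟩
  • {7,9}:  v_{7} + v_{9} = v_{2} + v_{4} + v_{8}  →  sig = ⟨2 | 1 1 1⟩
  • {0,7}:  v_{0} + v_{7} = 2·v_{3} + v_{4} + v_{8}  →  sig = ⟨2 | 1 1 2⟩
  • {1,6}:  v_{1} + v_{6} = 2·v_{2} + v_{3} + v_{4}  →  sig = ⟨2 | 1 1 2⟩
  • {5,9}:  v_{5} + v_{9} = 2·v_{2} + v_{4} + v_{8}  →  sig = ⟨2 | 1 1 2⟩
  • {7,10}:  v_{7} + v_{10} = 2·v_{2} + v_{4} + v_{8}  →  sig = ⟨2 | 1 1 2⟩
  • {5,10}:  v_{5} + v_{10} = 3·v_{2} + v_{4} + v_{8}  →  sig = ⟨2 | 1 1 3⟩
  • {1,5}:  v_{1} + v_{5} = 2·v_{2} + v_{3}  →  sig = ⟨2 | 1 2⟩
  • {6,9}:  v_{6} + v_{9} = 2·v_{2} + 2·v_{4} + v_{8}  →  sig = ⟨2 | 1 2 2⟩
  • {6,10}:  v_{6} + v_{10} = 3·v_{2} + 2·v_{4} + v_{8}  →  sig = ⟨2 | 1 2 3⟩
  • {1,4,8}:  v_{1} + v_{4} + v_{8} = 0  →  sig = ⟨3 | 0⟩
  • {3,6,8}:  v_{3} + v_{6} + v_{8} = 2·v_{7}  →  sig = ⟨3 | 2⟩
  • {2,3,4,8}:  v_{2} + v_{3} + v_{4} + v_{8} = v_{7}  →  sig = ⟨4 | 1⟩

Hence PRS(X_Σ) =
    |P|=2: 19 collections, coeffs (), (), (1), (1), (1), (1), (1), (1,1), (1,1), (1,1,1), (1,1,1), (1,1,2), (1,1,2), (1,1,2), (1,1,2), (1,1,3), (1,2), (1,2,2), (1,2,3)
    |P|=3: 2 collections, coeffs (), (2)
    |P|=4: 1 collection, coeffs (1)


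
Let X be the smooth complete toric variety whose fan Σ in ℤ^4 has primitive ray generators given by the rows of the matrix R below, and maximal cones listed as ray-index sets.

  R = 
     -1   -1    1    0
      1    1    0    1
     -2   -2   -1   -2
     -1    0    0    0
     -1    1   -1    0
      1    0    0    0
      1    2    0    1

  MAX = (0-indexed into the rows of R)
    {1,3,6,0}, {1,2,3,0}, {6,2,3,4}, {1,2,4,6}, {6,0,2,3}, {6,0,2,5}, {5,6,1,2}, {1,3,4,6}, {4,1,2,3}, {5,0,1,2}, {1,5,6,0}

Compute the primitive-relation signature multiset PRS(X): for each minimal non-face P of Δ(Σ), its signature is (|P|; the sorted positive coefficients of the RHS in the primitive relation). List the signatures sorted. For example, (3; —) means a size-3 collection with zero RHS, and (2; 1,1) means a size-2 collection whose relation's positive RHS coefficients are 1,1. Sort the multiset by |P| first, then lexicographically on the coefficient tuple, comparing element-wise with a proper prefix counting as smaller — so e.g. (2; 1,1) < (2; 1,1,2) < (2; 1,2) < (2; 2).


5 collections generate NE(X_Σ); each relation:

  P={3,5}:  v_{3} + v_{5} = 0  ⟹  sig = (2; —)
  P={4,5}:  v_{4} + v_{5} = v_{1} + v_{2} + v_{6}  ⟹  sig = (2; 1,1,1)
  P={0,4}:  v_{0} + v_{4} = 2·v_{3}  ⟹  sig = (2; 2)
  P={0,1,2,6}:  v_{0} + v_{1} + v_{2} + v_{6} = v_{3}  ⟹  sig = (4; 1)
  P={1,2,3,6}:  v_{1} + v_{2} + v_{3} + v_{6} = v_{4}  ⟹  sig = (4; 1)

Signatures (|P|; sorted positive RHS coefficients), sorted:
    (2; —)
    (2; 1,1,1)
    (2; 2)
    (4; 1)
    (4; 1)


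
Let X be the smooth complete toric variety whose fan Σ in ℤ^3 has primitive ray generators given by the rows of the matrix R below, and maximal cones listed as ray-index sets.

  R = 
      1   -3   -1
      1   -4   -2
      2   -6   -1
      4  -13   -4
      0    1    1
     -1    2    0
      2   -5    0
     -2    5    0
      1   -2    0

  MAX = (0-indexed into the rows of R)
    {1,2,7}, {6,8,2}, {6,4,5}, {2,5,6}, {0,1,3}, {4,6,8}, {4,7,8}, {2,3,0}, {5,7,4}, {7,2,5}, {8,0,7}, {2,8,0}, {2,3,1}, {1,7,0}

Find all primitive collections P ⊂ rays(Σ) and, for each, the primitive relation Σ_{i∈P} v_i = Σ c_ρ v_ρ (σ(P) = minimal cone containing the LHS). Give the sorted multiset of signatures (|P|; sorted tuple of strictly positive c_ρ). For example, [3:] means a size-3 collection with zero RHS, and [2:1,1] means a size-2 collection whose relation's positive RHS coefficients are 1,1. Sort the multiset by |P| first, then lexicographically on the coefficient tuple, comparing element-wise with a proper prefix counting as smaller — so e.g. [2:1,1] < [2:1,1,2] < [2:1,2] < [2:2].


|primitive collections| = 18. Relations:

  P={5,8}:  v_{5} + v_{8} = 0  ⟹  sig = [2:]
  P={6,7}:  v_{6} + v_{7} = 0  ⟹  sig = [2:]
  P={0,4}:  v_{0} + v_{4} = v_{8}  ⟹  sig = [2:1]
  P={1,4}:  v_{1} + v_{4} = v_{0}  ⟹  sig = [2:1]
  P={2,4}:  v_{2} + v_{4} = v_{6}  ⟹  sig = [2:1]
  P={0,5}:  v_{0} + v_{5} = v_{2} + v_{7}  ⟹  sig = [2:1,1]
  P={0,6}:  v_{0} + v_{6} = v_{2} + v_{8}  ⟹  sig = [2:1,1]
  P={1,6}:  v_{1} + v_{6} = v_{0} + v_{2}  ⟹  sig = [2:1,1]
  P={3,5}:  v_{3} + v_{5} = v_{1} + 2·v_{2} + v_{7}  ⟹  sig = [2:1,1,2]
  P={3,4}:  v_{3} + v_{4} = 2·v_{0} + v_{2}  ⟹  sig = [2:1,2]
  P={3,8}:  v_{3} + v_{8} = 3·v_{0} + v_{2}  ⟹  sig = [2:1,3]
  P={1,8}:  v_{1} + v_{8} = 2·v_{0}  ⟹  sig = [2:2]
  P={3,7}:  v_{3} + v_{7} = 2·v_{1}  ⟹  sig = [2:2]
  P={1,5}:  v_{1} + v_{5} = 2·v_{2} + 2·v_{7}  ⟹  sig = [2:2,2]
  P={3,6}:  v_{3} + v_{6} = 2·v_{0} + 2·v_{2}  ⟹  sig = [2:2,2]
  P={0,1,2}:  v_{0} + v_{1} + v_{2} = v_{3}  ⟹  sig = [3:1]
  P={0,2,7}:  v_{0} + v_{2} + v_{7} = v_{1}  ⟹  sig = [3:1]
  P={2,7,8}:  v_{2} + v_{7} + v_{8} = v_{0}  ⟹  sig = [3:1]

Signatures (|P|; sorted positive RHS coefficients), sorted:
    [2:]
    [2:]
    [2:1]
    [2:1]
    [2:1]
    [2:1,1]
    [2:1,1]
    [2:1,1]
    [2:1,1,2]
    [2:1,2]
    [2:1,3]
    [2:2]
    [2:2]
    [2:2,2]
    [2:2,2]
    [3:1]
    [3:1]
    [3:1]


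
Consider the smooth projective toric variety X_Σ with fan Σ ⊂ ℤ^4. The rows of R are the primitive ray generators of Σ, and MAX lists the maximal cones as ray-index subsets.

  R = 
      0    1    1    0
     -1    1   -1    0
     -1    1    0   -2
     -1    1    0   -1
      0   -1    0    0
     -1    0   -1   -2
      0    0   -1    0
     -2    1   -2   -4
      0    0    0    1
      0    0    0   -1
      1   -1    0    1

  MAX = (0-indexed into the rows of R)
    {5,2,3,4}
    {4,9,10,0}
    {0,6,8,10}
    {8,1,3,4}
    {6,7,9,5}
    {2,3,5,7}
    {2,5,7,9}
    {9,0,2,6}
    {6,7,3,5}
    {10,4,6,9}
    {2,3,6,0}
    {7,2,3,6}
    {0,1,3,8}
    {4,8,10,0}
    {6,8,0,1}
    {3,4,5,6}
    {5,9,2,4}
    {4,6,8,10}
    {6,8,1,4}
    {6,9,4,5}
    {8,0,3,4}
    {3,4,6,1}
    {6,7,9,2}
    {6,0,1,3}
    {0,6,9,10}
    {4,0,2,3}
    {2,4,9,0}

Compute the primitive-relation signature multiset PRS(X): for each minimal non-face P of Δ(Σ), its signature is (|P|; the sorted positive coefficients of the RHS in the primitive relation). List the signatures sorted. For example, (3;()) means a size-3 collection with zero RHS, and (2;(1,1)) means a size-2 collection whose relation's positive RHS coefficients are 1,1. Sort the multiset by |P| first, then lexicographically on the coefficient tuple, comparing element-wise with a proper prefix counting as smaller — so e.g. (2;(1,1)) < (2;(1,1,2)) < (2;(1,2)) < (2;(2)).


22 collections generate NE(X_Σ); each relation:

  {3,10}:  v_{3} + v_{10} = 0 ; sig = (2;())
  {8,9}:  v_{8} + v_{9} = 0 ; sig = (2;())
  {0,5}:  v_{0} + v_{5} = v_{2} ; sig = (2;(1))
  {2,8}:  v_{2} + v_{8} = v_{3} ; sig = (2;(1))
  {2,10}:  v_{2} + v_{10} = v_{9} ; sig = (2;(1))
  {3,9}:  v_{3} + v_{9} = v_{2} ; sig = (2;(1))
  {1,9}:  v_{1} + v_{9} = v_{3} + v_{6} ; sig = (2;(1,1))
  {1,10}:  v_{1} + v_{10} = v_{6} + v_{8} ; sig = (2;(1,1))
  {5,8}:  v_{5} + v_{8} = v_{3} + v_{4} + v_{6} ; sig = (2;(1,1,1))
  {5,10}:  v_{5} + v_{10} = v_{4} + v_{6} + v_{9} ; sig = (2;(1,1,1))
  {7,8}:  v_{7} + v_{8} = v_{3} + v_{5} + v_{6} ; sig = (2;(1,1,1))
  {7,10}:  v_{7} + v_{10} = v_{5} + v_{6} + v_{9} ; sig = (2;(1,1,1))
  {0,7}:  v_{0} + v_{7} = 2·v_{2} + v_{6} ; sig = (2;(1,2))
  {1,2}:  v_{1} + v_{2} = 2·v_{3} + v_{6} ; sig = (2;(1,2))
  {1,5}:  v_{1} + v_{5} = 2·v_{3} + v_{4} + 2·v_{6} ; sig = (2;(1,2,2))
  {1,7}:  v_{1} + v_{7} = 2·v_{3} + v_{5} + 2·v_{6} ; sig = (2;(1,2,2))
  {4,7}:  v_{4} + v_{7} = 2·v_{5} ; sig = (2;(2))
  {0,4,6}:  v_{0} + v_{4} + v_{6} = 0 ; sig = (3;())
  {2,4,6}:  v_{2} + v_{4} + v_{6} = v_{5} ; sig = (3;(1))
  {2,5,6}:  v_{2} + v_{5} + v_{6} = v_{7} ; sig = (3;(1))
  {3,6,8}:  v_{3} + v_{6} + v_{8} = v_{1} ; sig = (3;(1))
  {0,1,4}:  v_{0} + v_{1} + v_{4} = v_{3} + v_{8} ; sig = (3;(1,1))

Hence PRS(X_Σ) =
    (2;())
    (2;())
    (2;(1))
    (2;(1))
    (2;(1))
    (2;(1))
    (2;(1,1))
    (2;(1,1))
    (2;(1,1,1))
    (2;(1,1,1))
    (2;(1,1,1))
    (2;(1,1,1))
    (2;(1,2))
    (2;(1,2))
    (2;(1,2,2))
    (2;(1,2,2))
    (2;(2))
    (3;())
    (3;(1))
    (3;(1))
    (3;(1))
    (3;(1,1))


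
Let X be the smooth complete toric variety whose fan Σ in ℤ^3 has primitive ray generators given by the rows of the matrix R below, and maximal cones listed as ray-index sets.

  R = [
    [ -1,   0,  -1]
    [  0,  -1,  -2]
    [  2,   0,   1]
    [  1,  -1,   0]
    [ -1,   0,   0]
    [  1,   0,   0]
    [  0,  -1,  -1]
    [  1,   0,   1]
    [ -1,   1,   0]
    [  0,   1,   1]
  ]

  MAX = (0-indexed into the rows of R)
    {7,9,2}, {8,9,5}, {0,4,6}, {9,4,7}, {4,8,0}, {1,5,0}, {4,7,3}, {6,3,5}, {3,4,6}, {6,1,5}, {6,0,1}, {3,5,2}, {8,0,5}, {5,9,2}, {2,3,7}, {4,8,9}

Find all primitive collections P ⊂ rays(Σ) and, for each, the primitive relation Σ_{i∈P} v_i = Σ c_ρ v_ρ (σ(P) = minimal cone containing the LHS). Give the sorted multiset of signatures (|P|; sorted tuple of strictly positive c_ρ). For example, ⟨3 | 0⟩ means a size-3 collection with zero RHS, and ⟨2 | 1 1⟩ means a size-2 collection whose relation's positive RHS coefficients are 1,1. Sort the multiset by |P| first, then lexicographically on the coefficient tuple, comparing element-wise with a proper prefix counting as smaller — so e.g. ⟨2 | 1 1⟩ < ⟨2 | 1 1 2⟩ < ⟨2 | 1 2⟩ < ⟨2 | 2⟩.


Primitive collections (22):

  P = {0,7}:  v_{0} + v_{7} = 0  so sig = ⟨2 | 0⟩
  P = {3,8}:  v_{3} + v_{8} = 0  so sig = ⟨2 | 0⟩
  P = {4,5}:  v_{4} + v_{5} = 0  so sig = ⟨2 | 0⟩
  P = {6,9}:  v_{6} + v_{9} = 0  so sig = ⟨2 | 0⟩
  P = {0,2}:  v_{0} + v_{2} = v_{5}  so sig = ⟨2 | 1⟩
  P = {0,3}:  v_{0} + v_{3} = v_{6}  so sig = ⟨2 | 1⟩
  P = {0,9}:  v_{0} + v_{9} = v_{8}  so sig = ⟨2 | 1⟩
  P = {2,4}:  v_{2} + v_{4} = v_{7}  so sig = ⟨2 | 1⟩
  P = {3,9}:  v_{3} + v_{9} = v_{7}  so sig = ⟨2 | 1⟩
  P = {5,7}:  v_{5} + v_{7} = v_{2}  so sig = ⟨2 | 1⟩
  P = {6,7}:  v_{6} + v_{7} = v_{3}  so sig = ⟨2 | 1⟩
  P = {6,8}:  v_{6} + v_{8} = v_{0}  so sig = ⟨2 | 1⟩
  P = {7,8}:  v_{7} + v_{8} = v_{9}  so sig = ⟨2 | 1⟩
  P = {1,4}:  v_{1} + v_{4} = v_{0} + v_{6}  so sig = ⟨2 | 1 1⟩
  P = {1,7}:  v_{1} + v_{7} = v_{5} + v_{6}  so sig = ⟨2 | 1 1⟩
  P = {1,9}:  v_{1} + v_{9} = v_{0} + v_{5}  so sig = ⟨2 | 1 1⟩
  P = {2,6}:  v_{2} + v_{6} = v_{3} + v_{5}  so sig = ⟨2 | 1 1⟩
  P = {2,8}:  v_{2} + v_{8} = v_{5} + v_{9}  so sig = ⟨2 | 1 1⟩
  P = {1,2}:  v_{1} + v_{2} = 2·v_{5} + v_{6}  so sig = ⟨2 | 1 2⟩
  P = {1,3}:  v_{1} + v_{3} = v_{5} + 2·v_{6}  so sig = ⟨2 | 1 2⟩
  P = {1,8}:  v_{1} + v_{8} = 2·v_{0} + v_{5}  so sig = ⟨2 | 1 2⟩
  P = {0,5,6}:  v_{0} + v_{5} + v_{6} = v_{1}  so sig = ⟨3 | 1⟩

Signatures (|P|; sorted positive RHS coefficients), sorted:
    |P|=2: 21 collections, coeffs (), (), (), (), (1), (1), (1), (1), (1), (1), (1), (1), (1), (1,1), (1,1), (1,1), (1,1), (1,1), (1,2), (1,2), (1,2)
    |P|=3: 1 collection, coeffs (1)


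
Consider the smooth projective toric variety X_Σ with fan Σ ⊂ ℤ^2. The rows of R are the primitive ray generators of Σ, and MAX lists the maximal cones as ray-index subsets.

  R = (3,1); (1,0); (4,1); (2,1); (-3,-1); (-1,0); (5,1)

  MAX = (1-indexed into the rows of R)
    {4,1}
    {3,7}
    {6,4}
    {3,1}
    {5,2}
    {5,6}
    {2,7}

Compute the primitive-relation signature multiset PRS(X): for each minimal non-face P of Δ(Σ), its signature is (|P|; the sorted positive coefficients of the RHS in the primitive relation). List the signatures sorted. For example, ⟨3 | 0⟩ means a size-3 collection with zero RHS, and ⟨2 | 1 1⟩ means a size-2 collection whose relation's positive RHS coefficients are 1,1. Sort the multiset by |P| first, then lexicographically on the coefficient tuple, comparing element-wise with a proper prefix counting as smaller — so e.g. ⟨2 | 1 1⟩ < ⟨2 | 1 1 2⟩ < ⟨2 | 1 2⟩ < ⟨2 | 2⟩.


14 collections generate NE(X_Σ); each relation:

  P = {1,5}:  v_{1} + v_{5} = 0  so sig = ⟨2 | 0⟩
  P = {2,6}:  v_{2} + v_{6} = 0  so sig = ⟨2 | 0⟩
  P = {1,2}:  v_{1} + v_{2} = v_{3}  so sig = ⟨2 | 1⟩
  P = {1,6}:  v_{1} + v_{6} = v_{4}  so sig = ⟨2 | 1⟩
  P = {2,3}:  v_{2} + v_{3} = v_{7}  so sig = ⟨2 | 1⟩
  P = {2,4}:  v_{2} + v_{4} = v_{1}  so sig = ⟨2 | 1⟩
  P = {3,5}:  v_{3} + v_{5} = v_{2}  so sig = ⟨2 | 1⟩
  P = {3,6}:  v_{3} + v_{6} = v_{1}  so sig = ⟨2 | 1⟩
  P = {4,5}:  v_{4} + v_{5} = v_{6}  so sig = ⟨2 | 1⟩
  P = {6,7}:  v_{6} + v_{7} = v_{3}  so sig = ⟨2 | 1⟩
  P = {4,7}:  v_{4} + v_{7} = v_{1} + v_{3}  so sig = ⟨2 | 1 1⟩
  P = {1,7}:  v_{1} + v_{7} = 2·v_{3}  so sig = ⟨2 | 2⟩
  P = {3,4}:  v_{3} + v_{4} = 2·v_{1}  so sig = ⟨2 | 2⟩
  P = {5,7}:  v_{5} + v_{7} = 2·v_{2}  so sig = ⟨2 | 2⟩

Hence PRS(X_Σ) =
    ⟨2 | 0⟩
    ⟨2 | 0⟩
    ⟨2 | 1⟩
    ⟨2 | 1⟩
    ⟨2 | 1⟩
    ⟨2 | 1⟩
    ⟨2 | 1⟩
    ⟨2 | 1⟩
    ⟨2 | 1⟩
    ⟨2 | 1⟩
    ⟨2 | 1 1⟩
    ⟨2 | 2⟩
    ⟨2 | 2⟩
    ⟨2 | 2⟩


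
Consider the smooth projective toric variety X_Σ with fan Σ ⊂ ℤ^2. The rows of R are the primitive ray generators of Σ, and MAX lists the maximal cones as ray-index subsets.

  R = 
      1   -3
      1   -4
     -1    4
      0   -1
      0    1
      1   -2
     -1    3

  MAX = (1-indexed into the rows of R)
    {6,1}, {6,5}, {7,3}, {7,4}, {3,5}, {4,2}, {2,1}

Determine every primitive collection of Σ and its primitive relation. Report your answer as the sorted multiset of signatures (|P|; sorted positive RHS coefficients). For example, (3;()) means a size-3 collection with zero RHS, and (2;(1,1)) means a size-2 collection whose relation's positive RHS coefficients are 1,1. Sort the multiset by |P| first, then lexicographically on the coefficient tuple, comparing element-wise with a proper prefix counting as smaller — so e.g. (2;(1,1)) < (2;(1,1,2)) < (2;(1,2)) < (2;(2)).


Primitive collections (14):

  {1,7}:  v_{1} + v_{7} = 0 ; sig = (2;())
  {2,3}:  v_{2} + v_{3} = 0 ; sig = (2;())
  {4,5}:  v_{4} + v_{5} = 0 ; sig = (2;())
  {1,3}:  v_{1} + v_{3} = v_{5} ; sig = (2;(1))
  {1,4}:  v_{1} + v_{4} = v_{2} ; sig = (2;(1))
  {1,5}:  v_{1} + v_{5} = v_{6} ; sig = (2;(1))
  {2,5}:  v_{2} + v_{5} = v_{1} ; sig = (2;(1))
  {2,7}:  v_{2} + v_{7} = v_{4} ; sig = (2;(1))
  {3,4}:  v_{3} + v_{4} = v_{7} ; sig = (2;(1))
  {4,6}:  v_{4} + v_{6} = v_{1} ; sig = (2;(1))
  {5,7}:  v_{5} + v_{7} = v_{3} ; sig = (2;(1))
  {6,7}:  v_{6} + v_{7} = v_{5} ; sig = (2;(1))
  {2,6}:  v_{2} + v_{6} = 2·v_{1} ; sig = (2;(2))
  {3,6}:  v_{3} + v_{6} = 2·v_{5} ; sig = (2;(2))

Sorted signature multiset PRS(X):
    (2;())
    (2;())
    (2;())
    (2;(1))
    (2;(1))
    (2;(1))
    (2;(1))
    (2;(1))
    (2;(1))
    (2;(1))
    (2;(1))
    (2;(1))
    (2;(2))
    (2;(2))


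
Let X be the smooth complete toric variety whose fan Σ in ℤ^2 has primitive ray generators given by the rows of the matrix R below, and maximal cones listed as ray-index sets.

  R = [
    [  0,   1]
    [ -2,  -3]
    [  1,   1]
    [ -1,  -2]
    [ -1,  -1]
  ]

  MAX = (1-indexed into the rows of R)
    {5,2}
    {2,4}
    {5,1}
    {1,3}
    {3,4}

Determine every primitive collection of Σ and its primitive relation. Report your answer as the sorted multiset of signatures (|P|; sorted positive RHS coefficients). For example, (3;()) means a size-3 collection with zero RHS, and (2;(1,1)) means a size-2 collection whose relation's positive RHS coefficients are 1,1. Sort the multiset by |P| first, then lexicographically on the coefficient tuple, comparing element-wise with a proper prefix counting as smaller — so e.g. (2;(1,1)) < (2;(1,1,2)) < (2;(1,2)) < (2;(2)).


Primitive collections (5):

  P = {3,5}:  v_{3} + v_{5} = 0 ; sig = (2;())
  P = {1,4}:  v_{1} + v_{4} = v_{5} ; sig = (2;(1))
  P = {2,3}:  v_{2} + v_{3} = v_{4} ; sig = (2;(1))
  P = {4,5}:  v_{4} + v_{5} = v_{2} ; sig = (2;(1))
  P = {1,2}:  v_{1} + v_{2} = 2·v_{5} ; sig = (2;(2))

Hence PRS(X_Σ) =
[(2;()), (2;(1)), (2;(1)), (2;(1)), (2;(2))]


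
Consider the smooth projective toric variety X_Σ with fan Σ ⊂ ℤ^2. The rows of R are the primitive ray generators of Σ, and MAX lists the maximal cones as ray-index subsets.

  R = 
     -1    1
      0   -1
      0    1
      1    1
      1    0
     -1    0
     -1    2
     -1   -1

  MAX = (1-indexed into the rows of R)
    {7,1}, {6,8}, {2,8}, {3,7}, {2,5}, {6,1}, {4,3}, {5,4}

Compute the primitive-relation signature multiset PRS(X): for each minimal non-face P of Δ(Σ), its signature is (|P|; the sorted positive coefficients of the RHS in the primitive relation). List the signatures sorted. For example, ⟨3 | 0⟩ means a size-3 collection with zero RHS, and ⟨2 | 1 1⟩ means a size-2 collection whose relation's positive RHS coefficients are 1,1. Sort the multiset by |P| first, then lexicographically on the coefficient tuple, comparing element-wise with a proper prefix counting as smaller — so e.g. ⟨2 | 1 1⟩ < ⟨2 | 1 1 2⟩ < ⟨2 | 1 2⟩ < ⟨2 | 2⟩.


Primitive collections (20):

  P = {2,3}:  v_{2} + v_{3} = 0 — sig = ⟨2 | 0⟩
  P = {4,8}:  v_{4} + v_{8} = 0 — sig = ⟨2 | 0⟩
  P = {5,6}:  v_{5} + v_{6} = 0 — sig = ⟨2 | 0⟩
  P = {1,2}:  v_{1} + v_{2} = v_{6} — sig = ⟨2 | 1⟩
  P = {1,3}:  v_{1} + v_{3} = v_{7} — sig = ⟨2 | 1⟩
  P = {1,5}:  v_{1} + v_{5} = v_{3} — sig = ⟨2 | 1⟩
  P = {2,4}:  v_{2} + v_{4} = v_{5} — sig = ⟨2 | 1⟩
  P = {2,6}:  v_{2} + v_{6} = v_{8} — sig = ⟨2 | 1⟩
  P = {2,7}:  v_{2} + v_{7} = v_{1} — sig = ⟨2 | 1⟩
  P = {3,5}:  v_{3} + v_{5} = v_{4} — sig = ⟨2 | 1⟩
  P = {3,6}:  v_{3} + v_{6} = v_{1} — sig = ⟨2 | 1⟩
  P = {3,8}:  v_{3} + v_{8} = v_{6} — sig = ⟨2 | 1⟩
  P = {4,6}:  v_{4} + v_{6} = v_{3} — sig = ⟨2 | 1⟩
  P = {5,8}:  v_{5} + v_{8} = v_{2} — sig = ⟨2 | 1⟩
  P = {7,8}:  v_{7} + v_{8} = v_{1} + v_{6} — sig = ⟨2 | 1 1⟩
  P = {1,4}:  v_{1} + v_{4} = 2·v_{3} — sig = ⟨2 | 2⟩
  P = {1,8}:  v_{1} + v_{8} = 2·v_{6} — sig = ⟨2 | 2⟩
  P = {5,7}:  v_{5} + v_{7} = 2·v_{3} — sig = ⟨2 | 2⟩
  P = {6,7}:  v_{6} + v_{7} = 2·v_{1} — sig = ⟨2 | 2⟩
  P = {4,7}:  v_{4} + v_{7} = 3·v_{3} — sig = ⟨2 | 3⟩

so the primitive-relation signature multiset is
    ⟨2 | 0⟩
    ⟨2 | 0⟩
    ⟨2 | 0⟩
    ⟨2 | 1⟩
    ⟨2 | 1⟩
    ⟨2 | 1⟩
    ⟨2 | 1⟩
    ⟨2 | 1⟩
    ⟨2 | 1⟩
    ⟨2 | 1⟩
    ⟨2 | 1⟩
    ⟨2 | 1⟩
    ⟨2 | 1⟩
    ⟨2 | 1⟩
    ⟨2 | 1 1⟩
    ⟨2 | 2⟩
    ⟨2 | 2⟩
    ⟨2 | 2⟩
    ⟨2 | 2⟩
    ⟨2 | 3⟩


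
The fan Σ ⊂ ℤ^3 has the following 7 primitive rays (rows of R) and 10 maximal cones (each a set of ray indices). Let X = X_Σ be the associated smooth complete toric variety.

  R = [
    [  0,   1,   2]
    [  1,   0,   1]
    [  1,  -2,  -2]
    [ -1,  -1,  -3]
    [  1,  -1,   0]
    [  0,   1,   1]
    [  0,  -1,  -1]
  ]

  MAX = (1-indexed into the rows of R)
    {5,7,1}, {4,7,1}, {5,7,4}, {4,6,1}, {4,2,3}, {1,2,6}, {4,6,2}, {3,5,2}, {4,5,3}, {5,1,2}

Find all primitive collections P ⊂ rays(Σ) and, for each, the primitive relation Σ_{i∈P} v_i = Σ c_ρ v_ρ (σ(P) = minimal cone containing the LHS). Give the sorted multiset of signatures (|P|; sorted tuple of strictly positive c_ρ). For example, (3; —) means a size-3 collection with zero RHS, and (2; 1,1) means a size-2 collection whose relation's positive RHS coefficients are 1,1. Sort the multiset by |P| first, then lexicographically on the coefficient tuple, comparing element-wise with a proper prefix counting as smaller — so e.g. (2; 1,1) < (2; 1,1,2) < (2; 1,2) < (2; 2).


9 minimal non-faces of Δ(Σ) (on 7 rays):

  • {6,7}:  v_{6} + v_{7} = 0  so sig = (2; —)
  • {1,3}:  v_{1} + v_{3} = v_{5}  so sig = (2; 1)
  • {2,7}:  v_{2} + v_{7} = v_{5}  so sig = (2; 1)
  • {5,6}:  v_{5} + v_{6} = v_{2}  so sig = (2; 1)
  • {3,6}:  v_{3} + v_{6} = 2·v_{2} + v_{4}  so sig = (2; 1,2)
  • {3,7}:  v_{3} + v_{7} = v_{4} + 2·v_{5}  so sig = (2; 1,2)
  • {1,2,4}:  v_{1} + v_{2} + v_{4} = 0  so sig = (3; —)
  • {1,4,5}:  v_{1} + v_{4} + v_{5} = v_{7}  so sig = (3; 1)
  • {2,4,5}:  v_{2} + v_{4} + v_{5} = v_{3}  so sig = (3; 1)

Hence PRS(X_Σ) =
    |P|=2: 6 collections, coeffs (), (1), (1), (1), (1,2), (1,2)
    |P|=3: 3 collections, coeffs (), (1), (1)


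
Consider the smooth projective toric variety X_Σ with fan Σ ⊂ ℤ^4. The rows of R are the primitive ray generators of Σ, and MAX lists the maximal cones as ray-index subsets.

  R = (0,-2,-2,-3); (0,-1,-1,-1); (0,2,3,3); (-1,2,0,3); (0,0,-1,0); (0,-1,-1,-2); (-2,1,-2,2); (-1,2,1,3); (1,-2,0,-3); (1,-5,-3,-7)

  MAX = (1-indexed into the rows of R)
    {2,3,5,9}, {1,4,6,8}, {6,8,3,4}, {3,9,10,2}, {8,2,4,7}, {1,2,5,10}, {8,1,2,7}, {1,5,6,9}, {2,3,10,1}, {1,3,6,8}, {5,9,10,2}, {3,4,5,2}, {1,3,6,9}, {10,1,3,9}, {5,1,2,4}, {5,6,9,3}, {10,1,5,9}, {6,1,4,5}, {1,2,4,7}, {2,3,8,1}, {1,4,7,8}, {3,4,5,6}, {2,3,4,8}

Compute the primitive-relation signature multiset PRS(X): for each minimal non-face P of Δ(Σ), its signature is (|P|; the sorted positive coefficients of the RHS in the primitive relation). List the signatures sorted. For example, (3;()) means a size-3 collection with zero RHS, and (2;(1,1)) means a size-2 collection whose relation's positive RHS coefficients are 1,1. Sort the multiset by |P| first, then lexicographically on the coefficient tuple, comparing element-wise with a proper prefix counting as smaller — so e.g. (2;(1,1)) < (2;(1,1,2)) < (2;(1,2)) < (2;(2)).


17 minimal non-faces of Δ(Σ) (on 10 rays):

  • {4,9}:  v_{4} + v_{9} = 0  →  sig = (2;())
  • {2,6}:  v_{2} + v_{6} = v_{1}  →  sig = (2;(1))
  • {5,8}:  v_{5} + v_{8} = v_{4}  →  sig = (2;(1))
  • {4,10}:  v_{4} + v_{10} = v_{1} + v_{2}  →  sig = (2;(1,1))
  • {8,9}:  v_{8} + v_{9} = v_{1} + v_{3}  →  sig = (2;(1,1))
  • {7,9}:  v_{7} + v_{9} = v_{1} + v_{2} + v_{8}  →  sig = (2;(1,1,1))
  • {5,7}:  v_{5} + v_{7} = v_{1} + v_{2} + 2·v_{4}  →  sig = (2;(1,1,2))
  • {6,7}:  v_{6} + v_{7} = 2·v_{1} + v_{4} + v_{8}  →  sig = (2;(1,1,2))
  • {8,10}:  v_{8} + v_{10} = 2·v_{1} + v_{2} + v_{3}  →  sig = (2;(1,1,2))
  • {3,7}:  v_{3} + v_{7} = v_{2} + 2·v_{8}  →  sig = (2;(1,2))
  • {6,10}:  v_{6} + v_{10} = 2·v_{1} + v_{9}  →  sig = (2;(1,2))
  • {7,10}:  v_{7} + v_{10} = 2·v_{1} + 2·v_{2} + v_{8}  →  sig = (2;(1,2,2))
  • {1,3,5}:  v_{1} + v_{3} + v_{5} = 0  →  sig = (3;())
  • {1,2,9}:  v_{1} + v_{2} + v_{9} = v_{10}  →  sig = (3;(1))
  • {1,3,4}:  v_{1} + v_{3} + v_{4} = v_{8}  →  sig = (3;(1))
  • {3,5,10}:  v_{3} + v_{5} + v_{10} = v_{2} + v_{9}  →  sig = (3;(1,1))
  • {1,2,4,8}:  v_{1} + v_{2} + v_{4} + v_{8} = v_{7}  →  sig = (4;(1))

Sorted signature multiset PRS(X):
    (2;())
    (2;(1))
    (2;(1))
    (2;(1,1))
    (2;(1,1))
    (2;(1,1,1))
    (2;(1,1,2))
    (2;(1,1,2))
    (2;(1,1,2))
    (2;(1,2))
    (2;(1,2))
    (2;(1,2,2))
    (3;())
    (3;(1))
    (3;(1))
    (3;(1,1))
    (4;(1))


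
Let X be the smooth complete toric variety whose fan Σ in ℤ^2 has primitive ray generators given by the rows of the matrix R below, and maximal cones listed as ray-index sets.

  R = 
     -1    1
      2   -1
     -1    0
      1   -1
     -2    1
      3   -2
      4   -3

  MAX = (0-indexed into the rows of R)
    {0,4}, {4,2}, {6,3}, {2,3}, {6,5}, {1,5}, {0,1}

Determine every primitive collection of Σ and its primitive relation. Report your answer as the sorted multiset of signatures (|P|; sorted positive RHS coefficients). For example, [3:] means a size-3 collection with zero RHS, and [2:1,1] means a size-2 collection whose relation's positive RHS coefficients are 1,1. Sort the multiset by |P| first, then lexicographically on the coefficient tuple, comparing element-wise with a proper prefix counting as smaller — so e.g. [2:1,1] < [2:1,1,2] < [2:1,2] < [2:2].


Δ(Σ) — 7 vertices, 14 min non-faces:

  • {0,3}:  v_{0} + v_{3} = 0  ⟹  sig = [2:]
  • {1,4}:  v_{1} + v_{4} = 0  ⟹  sig = [2:]
  • {0,2}:  v_{0} + v_{2} = v_{4}  ⟹  sig = [2:1]
  • {0,5}:  v_{0} + v_{5} = v_{1}  ⟹  sig = [2:1]
  • {0,6}:  v_{0} + v_{6} = v_{5}  ⟹  sig = [2:1]
  • {1,2}:  v_{1} + v_{2} = v_{3}  ⟹  sig = [2:1]
  • {1,3}:  v_{1} + v_{3} = v_{5}  ⟹  sig = [2:1]
  • {3,4}:  v_{3} + v_{4} = v_{2}  ⟹  sig = [2:1]
  • {3,5}:  v_{3} + v_{5} = v_{6}  ⟹  sig = [2:1]
  • {4,5}:  v_{4} + v_{5} = v_{3}  ⟹  sig = [2:1]
  • {1,6}:  v_{1} + v_{6} = 2·v_{5}  ⟹  sig = [2:2]
  • {2,5}:  v_{2} + v_{5} = 2·v_{3}  ⟹  sig = [2:2]
  • {4,6}:  v_{4} + v_{6} = 2·v_{3}  ⟹  sig = [2:2]
  • {2,6}:  v_{2} + v_{6} = 3·v_{3}  ⟹  sig = [2:3]

Signatures (|P|; sorted positive RHS coefficients), sorted:
[[2:], [2:], [2:1], [2:1], [2:1], [2:1], [2:1], [2:1], [2:1], [2:1], [2:2], [2:2], [2:2], [2:3]]


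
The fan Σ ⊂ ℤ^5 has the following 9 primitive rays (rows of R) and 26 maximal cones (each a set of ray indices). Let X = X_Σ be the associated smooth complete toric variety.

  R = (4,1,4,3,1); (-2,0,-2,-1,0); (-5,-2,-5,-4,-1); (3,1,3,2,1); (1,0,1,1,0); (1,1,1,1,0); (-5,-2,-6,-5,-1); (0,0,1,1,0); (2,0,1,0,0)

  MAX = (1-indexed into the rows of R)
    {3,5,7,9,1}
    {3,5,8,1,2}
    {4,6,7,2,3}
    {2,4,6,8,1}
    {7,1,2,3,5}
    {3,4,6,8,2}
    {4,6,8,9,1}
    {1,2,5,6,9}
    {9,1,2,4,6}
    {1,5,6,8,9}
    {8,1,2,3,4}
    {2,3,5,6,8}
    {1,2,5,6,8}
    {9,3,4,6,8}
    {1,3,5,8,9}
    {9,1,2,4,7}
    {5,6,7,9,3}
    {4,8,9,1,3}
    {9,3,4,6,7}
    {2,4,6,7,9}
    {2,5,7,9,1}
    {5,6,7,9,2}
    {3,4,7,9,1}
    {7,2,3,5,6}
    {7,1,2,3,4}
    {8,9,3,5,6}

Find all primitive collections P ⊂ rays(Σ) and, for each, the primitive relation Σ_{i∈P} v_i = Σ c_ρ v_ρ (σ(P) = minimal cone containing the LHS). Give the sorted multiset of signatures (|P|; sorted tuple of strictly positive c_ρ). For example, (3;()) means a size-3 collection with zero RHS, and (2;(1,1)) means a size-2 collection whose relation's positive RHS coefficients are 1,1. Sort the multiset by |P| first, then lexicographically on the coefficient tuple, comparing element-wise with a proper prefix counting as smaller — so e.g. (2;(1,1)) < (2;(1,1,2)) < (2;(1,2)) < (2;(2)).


Σ has 6 primitive collections:

  P = {4,5}:  v_{4} + v_{5} = v_{1}  ⟹  sig = (2;(1))
  P = {7,8}:  v_{7} + v_{8} = v_{3}  ⟹  sig = (2;(1))
  P = {1,3,6}:  v_{1} + v_{3} + v_{6} = 0  ⟹  sig = (3;())
  P = {2,8,9}:  v_{2} + v_{8} + v_{9} = 0  ⟹  sig = (3;())
  P = {2,3,9}:  v_{2} + v_{3} + v_{9} = v_{7}  ⟹  sig = (3;(1))
  P = {1,6,7}:  v_{1} + v_{6} + v_{7} = v_{2} + v_{9}  ⟹  sig = (3;(1,1))

Signatures (|P|; sorted positive RHS coefficients), sorted:
    |P|=2: 2 collections, coeffs (1), (1)
    |P|=3: 4 collections, coeffs (), (), (1), (1,1)


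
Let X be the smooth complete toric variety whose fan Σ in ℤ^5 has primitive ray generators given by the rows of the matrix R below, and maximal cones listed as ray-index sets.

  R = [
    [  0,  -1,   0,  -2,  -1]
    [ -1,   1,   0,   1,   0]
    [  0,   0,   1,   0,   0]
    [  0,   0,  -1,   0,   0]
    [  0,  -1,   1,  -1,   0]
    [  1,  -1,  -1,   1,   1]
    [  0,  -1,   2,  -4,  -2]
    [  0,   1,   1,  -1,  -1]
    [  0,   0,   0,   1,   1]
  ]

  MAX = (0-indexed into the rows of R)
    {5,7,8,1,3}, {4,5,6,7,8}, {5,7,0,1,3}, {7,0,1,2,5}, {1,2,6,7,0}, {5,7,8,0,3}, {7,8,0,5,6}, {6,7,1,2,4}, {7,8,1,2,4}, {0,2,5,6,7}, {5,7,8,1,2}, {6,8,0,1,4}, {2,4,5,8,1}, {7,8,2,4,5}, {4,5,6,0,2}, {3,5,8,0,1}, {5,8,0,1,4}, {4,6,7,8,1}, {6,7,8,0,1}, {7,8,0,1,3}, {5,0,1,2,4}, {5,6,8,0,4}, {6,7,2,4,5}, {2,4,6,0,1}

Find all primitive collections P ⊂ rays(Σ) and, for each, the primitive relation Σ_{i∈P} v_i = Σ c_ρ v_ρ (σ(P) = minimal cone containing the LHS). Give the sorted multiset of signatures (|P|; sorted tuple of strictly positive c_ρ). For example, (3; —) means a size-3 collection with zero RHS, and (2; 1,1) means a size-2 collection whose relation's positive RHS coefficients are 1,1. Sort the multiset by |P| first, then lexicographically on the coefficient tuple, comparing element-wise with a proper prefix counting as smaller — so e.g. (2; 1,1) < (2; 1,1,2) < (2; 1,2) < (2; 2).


Primitive collections (9):

  P = {2,3}:  v_{2} + v_{3} = 0  so sig = (2; —)
  P = {3,4}:  v_{3} + v_{4} = v_{0} + v_{8}  so sig = (2; 1,1)
  P = {3,6}:  v_{3} + v_{6} = 2·v_{0} + v_{7} + v_{8}  so sig = (2; 1,1,2)
  P = {0,2,8}:  v_{0} + v_{2} + v_{8} = v_{4}  so sig = (3; 1)
  P = {0,4,7}:  v_{0} + v_{4} + v_{7} = v_{6}  so sig = (3; 1)
  P = {1,5,6}:  v_{1} + v_{5} + v_{6} = v_{0} + v_{2}  so sig = (3; 1,1)
  P = {2,6,8}:  v_{2} + v_{6} + v_{8} = 2·v_{4} + v_{7}  so sig = (3; 1,2)
  P = {1,4,5,7}:  v_{1} + v_{4} + v_{5} + v_{7} = v_{2}  so sig = (4; 1)
  P = {0,1,5,7,8}:  v_{0} + v_{1} + v_{5} + v_{7} + v_{8} = 0  so sig = (5; —)

Hence PRS(X_Σ) =
[(2; —), (2; 1,1), (2; 1,1,2), (3; 1), (3; 1), (3; 1,1), (3; 1,2), (4; 1), (5; —)]


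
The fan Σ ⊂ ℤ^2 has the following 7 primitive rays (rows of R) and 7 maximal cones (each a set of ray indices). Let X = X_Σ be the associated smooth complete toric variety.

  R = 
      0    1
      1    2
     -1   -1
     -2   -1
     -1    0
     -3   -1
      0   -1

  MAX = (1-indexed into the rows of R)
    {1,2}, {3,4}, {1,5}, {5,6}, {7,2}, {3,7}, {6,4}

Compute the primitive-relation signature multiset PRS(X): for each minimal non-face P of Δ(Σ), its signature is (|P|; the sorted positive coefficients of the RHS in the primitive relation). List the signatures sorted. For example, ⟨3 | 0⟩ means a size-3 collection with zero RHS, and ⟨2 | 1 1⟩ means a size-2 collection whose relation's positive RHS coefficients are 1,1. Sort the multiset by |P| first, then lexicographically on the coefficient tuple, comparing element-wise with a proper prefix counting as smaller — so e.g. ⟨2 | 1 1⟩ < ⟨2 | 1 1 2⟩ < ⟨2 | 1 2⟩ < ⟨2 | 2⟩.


Primitive collections (14):

  {1,7}:  v_{1} + v_{7} = 0  so sig = ⟨2 | 0⟩
  {1,3}:  v_{1} + v_{3} = v_{5}  so sig = ⟨2 | 1⟩
  {2,3}:  v_{2} + v_{3} = v_{1}  so sig = ⟨2 | 1⟩
  {3,5}:  v_{3} + v_{5} = v_{4}  so sig = ⟨2 | 1⟩
  {4,5}:  v_{4} + v_{5} = v_{6}  so sig = ⟨2 | 1⟩
  {5,7}:  v_{5} + v_{7} = v_{3}  so sig = ⟨2 | 1⟩
  {2,4}:  v_{2} + v_{4} = v_{1} + v_{5}  so sig = ⟨2 | 1 1⟩
  {6,7}:  v_{6} + v_{7} = v_{3} + v_{4}  so sig = ⟨2 | 1 1⟩
  {2,6}:  v_{2} + v_{6} = v_{1} + 2·v_{5}  so sig = ⟨2 | 1 2⟩
  {1,4}:  v_{1} + v_{4} = 2·v_{5}  so sig = ⟨2 | 2⟩
  {2,5}:  v_{2} + v_{5} = 2·v_{1}  so sig = ⟨2 | 2⟩
  {3,6}:  v_{3} + v_{6} = 2·v_{4}  so sig = ⟨2 | 2⟩
  {4,7}:  v_{4} + v_{7} = 2·v_{3}  so sig = ⟨2 | 2⟩
  {1,6}:  v_{1} + v_{6} = 3·v_{5}  so sig = ⟨2 | 3⟩

Sorted signature multiset PRS(X):
    ⟨2 | 0⟩
    ⟨2 | 1⟩
    ⟨2 | 1⟩
    ⟨2 | 1⟩
    ⟨2 | 1⟩
    ⟨2 | 1⟩
    ⟨2 | 1 1⟩
    ⟨2 | 1 1⟩
    ⟨2 | 1 2⟩
    ⟨2 | 2⟩
    ⟨2 | 2⟩
    ⟨2 | 2⟩
    ⟨2 | 2⟩
    ⟨2 | 3⟩
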